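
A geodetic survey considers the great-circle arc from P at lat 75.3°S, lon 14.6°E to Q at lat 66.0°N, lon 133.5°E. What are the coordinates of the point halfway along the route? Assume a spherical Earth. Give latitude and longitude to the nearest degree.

≈ lat 8°S, lon 95°E

Write both endpoints as unit vectors p₁, p₂ with components (cos φ cos λ, cos φ sin λ, sin φ).
The central angle between the endpoints is δ = arccos(p₁·p₂) ≈ 2.775 rad (159.0°).
Interpolate at f = 1/2 with slerp weights a = sin((1−f)δ)/sin δ ≈ 2.743, b = sin(fδ)/sin δ ≈ 2.743.
p = a·p₁ + b·p₂ ≈ (-0.094, 0.985, -0.147); φ = arcsin(p_z) ≈ -8.47°, λ = atan2(p_y, p_x) ≈ 95.48°.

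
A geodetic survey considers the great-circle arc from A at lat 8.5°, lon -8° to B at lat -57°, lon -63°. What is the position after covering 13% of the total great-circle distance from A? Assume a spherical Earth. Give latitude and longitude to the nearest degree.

≈ lat -1°, lon -13°

Write both endpoints as unit vectors p₁, p₂ with components (cos φ cos λ, cos φ sin λ, sin φ).
The central angle between the endpoints is δ = arccos(p₁·p₂) ≈ 1.385 rad (79.3°).
Interpolate at f = 0.13 with slerp weights a = sin((1−f)δ)/sin δ ≈ 0.950, b = sin(fδ)/sin δ ≈ 0.182.
p = a·p₁ + b·p₂ ≈ (0.976, -0.219, -0.012); φ = arcsin(p_z) ≈ -0.71°, λ = atan2(p_y, p_x) ≈ -12.66°.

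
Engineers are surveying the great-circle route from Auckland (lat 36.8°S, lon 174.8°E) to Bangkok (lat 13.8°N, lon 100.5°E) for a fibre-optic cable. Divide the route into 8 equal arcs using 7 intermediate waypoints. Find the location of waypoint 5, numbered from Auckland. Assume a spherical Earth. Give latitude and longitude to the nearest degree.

≈ lat 7°S, lon 125°E

Write both endpoints as unit vectors p₁, p₂ with components (cos φ cos λ, cos φ sin λ, sin φ).
The central angle between the endpoints is δ = arccos(p₁·p₂) ≈ 1.503 rad (86.1°).
Interpolate at f = 5/8 with slerp weights a = sin((1−f)δ)/sin δ ≈ 0.536, b = sin(fδ)/sin δ ≈ 0.809.
p = a·p₁ + b·p₂ ≈ (-0.570, 0.811, -0.128); φ = arcsin(p_z) ≈ -7.34°, λ = atan2(p_y, p_x) ≈ 125.10°.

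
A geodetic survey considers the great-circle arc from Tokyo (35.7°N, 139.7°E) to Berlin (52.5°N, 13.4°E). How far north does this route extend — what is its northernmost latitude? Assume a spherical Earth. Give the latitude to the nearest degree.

≈ 66°N

The great circle lies in the plane with unit normal n̂ = (p₁ × p₂)/|p₁ × p₂|.
Here n̂_z ≈ -0.404; the vertex latitude is φ_max = arccos|n̂_z| ≈ 66.2°.
Check via Clairaut: cos φ_max = |cos φ₁| · sin C = cos(35.7°)·sin(29.9°) ≈ 0.404, again giving ≈ 66.2°.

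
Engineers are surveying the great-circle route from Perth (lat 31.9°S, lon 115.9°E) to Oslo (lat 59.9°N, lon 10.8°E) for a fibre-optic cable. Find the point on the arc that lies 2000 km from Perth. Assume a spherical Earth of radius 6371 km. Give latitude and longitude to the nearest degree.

Convert each endpoint to a unit vector on the sphere (x = cos φ cos λ, y = cos φ sin λ, z = sin φ).
The central angle between the endpoints is δ = arccos(p₁·p₂) ≈ 2.175 rad (124.6°). The total great-circle distance is δ·R ≈ 2.175 × 6371 ≈ 13857 km, so the target fraction is f = 2000/13857 ≈ 0.144.
Interpolate at f ≈ 0.144 with slerp weights a = sin((1−f)δ)/sin δ ≈ 1.164, b = sin(fδ)/sin δ ≈ 0.375.
p = a·p₁ + b·p₂ ≈ (-0.247, 0.924, -0.291); φ = arcsin(p_z) ≈ -16.90°, λ = atan2(p_y, p_x) ≈ 104.95°.

≈ lat 17°S, lon 105°E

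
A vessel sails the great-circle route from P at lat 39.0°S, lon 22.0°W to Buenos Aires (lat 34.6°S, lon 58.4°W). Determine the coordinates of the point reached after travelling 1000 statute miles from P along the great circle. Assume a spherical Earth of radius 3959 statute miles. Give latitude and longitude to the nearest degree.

The haversine formula gives a central angle δ ≈ 0.511 rad (29.3°) between the endpoints. The total great-circle distance is δ·R ≈ 0.511 × 3959 ≈ 2023 mi, so the target fraction is f = 1000/2023 ≈ 0.494.
Interpolate at f ≈ 0.494 with slerp weights a = sin((1−f)δ)/sin δ ≈ 0.523, b = sin(fδ)/sin δ ≈ 0.511.
p = a·p₁ + b·p₂ ≈ (0.597, -0.510, -0.619); φ = arcsin(p_z) ≈ -38.24°, λ = atan2(p_y, p_x) ≈ -40.53°.

≈ lat 38°S, lon 41°W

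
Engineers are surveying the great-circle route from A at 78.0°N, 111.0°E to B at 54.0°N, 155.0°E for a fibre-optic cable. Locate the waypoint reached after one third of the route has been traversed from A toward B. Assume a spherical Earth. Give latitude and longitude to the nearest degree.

≈ 71°N, 137°E

Convert each endpoint to a unit vector on the sphere (x = cos φ cos λ, y = cos φ sin λ, z = sin φ).
The central angle between the endpoints is δ = arccos(p₁·p₂) ≈ 0.497 rad (28.4°).
Interpolate at f = 1/3 with slerp weights a = sin((1−f)δ)/sin δ ≈ 0.682, b = sin(fδ)/sin δ ≈ 0.346.
p = a·p₁ + b·p₂ ≈ (-0.235, 0.218, 0.947); φ = arcsin(p_z) ≈ 71.29°, λ = atan2(p_y, p_x) ≈ 137.11°.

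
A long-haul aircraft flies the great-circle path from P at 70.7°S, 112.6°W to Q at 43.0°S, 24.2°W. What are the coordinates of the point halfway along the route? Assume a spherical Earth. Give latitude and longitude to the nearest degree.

≈ 63°S, 48°W

From cos δ = sin φ₁ sin φ₂ + cos φ₁ cos φ₂ cos Δλ, the central angle is δ ≈ 0.863 rad (49.4°).
Interpolate at f = 1/2 with slerp weights a = sin((1−f)δ)/sin δ ≈ 0.550, b = sin(fδ)/sin δ ≈ 0.550.
p = a·p₁ + b·p₂ ≈ (0.297, -0.333, -0.895); φ = arcsin(p_z) ≈ -63.49°, λ = atan2(p_y, p_x) ≈ -48.24°.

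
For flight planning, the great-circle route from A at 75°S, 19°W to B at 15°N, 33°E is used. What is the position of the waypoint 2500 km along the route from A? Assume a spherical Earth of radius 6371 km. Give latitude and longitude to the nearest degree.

From cos δ = sin φ₁ sin φ₂ + cos φ₁ cos φ₂ cos Δλ, the central angle is δ ≈ 1.667 rad (95.5°). The total great-circle distance is δ·R ≈ 1.667 × 6371 ≈ 10621 km, so the target fraction is f = 2500/10621 ≈ 0.235.
Interpolate at f ≈ 0.235 with slerp weights a = sin((1−f)δ)/sin δ ≈ 0.961, b = sin(fδ)/sin δ ≈ 0.384.
p = a·p₁ + b·p₂ ≈ (0.546, 0.121, -0.829); φ = arcsin(p_z) ≈ -55.97°, λ = atan2(p_y, p_x) ≈ 12.50°.

≈ 56°S, 13°E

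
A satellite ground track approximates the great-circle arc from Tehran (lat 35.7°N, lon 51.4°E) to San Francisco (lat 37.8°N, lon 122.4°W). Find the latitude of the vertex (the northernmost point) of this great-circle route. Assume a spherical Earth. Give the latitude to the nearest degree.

≈ 86°N

The great circle lies in the plane with unit normal n̂ = (p₁ × p₂)/|p₁ × p₂|.
Here n̂_z ≈ -0.072; the vertex latitude is φ_max = arccos|n̂_z| ≈ 85.9°.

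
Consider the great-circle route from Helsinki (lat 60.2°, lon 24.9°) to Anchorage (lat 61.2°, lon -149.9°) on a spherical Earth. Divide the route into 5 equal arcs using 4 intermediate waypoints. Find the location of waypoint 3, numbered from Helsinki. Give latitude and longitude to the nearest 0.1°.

Convert each endpoint to a unit vector on the sphere (x = cos φ cos λ, y = cos φ sin λ, z = sin φ).
The central angle between the endpoints is δ = arccos(p₁·p₂) ≈ 1.022 rad (58.5°).
Interpolate at f = 3/5 with slerp weights a = sin((1−f)δ)/sin δ ≈ 0.466, b = sin(fδ)/sin δ ≈ 0.674.
p = a·p₁ + b·p₂ ≈ (-0.071, -0.065, 0.995); φ = arcsin(p_z) ≈ 84.45°, λ = atan2(p_y, p_x) ≈ -137.36°.

≈ lat 84.5°, lon -137.4°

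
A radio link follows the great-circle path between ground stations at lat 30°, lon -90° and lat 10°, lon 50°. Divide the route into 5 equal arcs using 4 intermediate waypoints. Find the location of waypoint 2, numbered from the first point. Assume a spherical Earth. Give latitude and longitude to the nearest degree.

The haversine formula gives a central angle δ ≈ 2.173 rad (124.5°) between the endpoints.
Interpolate at f = 2/5 with slerp weights a = sin((1−f)δ)/sin δ ≈ 1.171, b = sin(fδ)/sin δ ≈ 0.927.
p = a·p₁ + b·p₂ ≈ (0.587, -0.314, 0.746); φ = arcsin(p_z) ≈ 48.26°, λ = atan2(p_y, p_x) ≈ -28.19°.

≈ lat 48°, lon -28°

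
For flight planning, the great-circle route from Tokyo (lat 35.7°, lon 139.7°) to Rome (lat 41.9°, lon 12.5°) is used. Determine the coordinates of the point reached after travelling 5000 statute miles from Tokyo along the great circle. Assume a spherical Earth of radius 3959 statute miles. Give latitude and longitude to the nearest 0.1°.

≈ lat 53.1°, lon 30.1°

Convert each endpoint to a unit vector on the sphere (x = cos φ cos λ, y = cos φ sin λ, z = sin φ).
The central angle between the endpoints is δ = arccos(p₁·p₂) ≈ 1.547 rad (88.6°). The total great-circle distance is δ·R ≈ 1.547 × 3959 ≈ 6123 mi, so the target fraction is f = 5000/6123 ≈ 0.817.
Interpolate at f ≈ 0.817 with slerp weights a = sin((1−f)δ)/sin δ ≈ 0.280, b = sin(fδ)/sin δ ≈ 0.953.
p = a·p₁ + b·p₂ ≈ (0.519, 0.301, 0.800); φ = arcsin(p_z) ≈ 53.12°, λ = atan2(p_y, p_x) ≈ 30.06°.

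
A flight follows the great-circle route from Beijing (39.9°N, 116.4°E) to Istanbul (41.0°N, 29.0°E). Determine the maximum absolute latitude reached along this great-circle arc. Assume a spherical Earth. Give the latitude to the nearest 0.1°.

≈ 49.7°N

The great circle lies in the plane with unit normal n̂ = (p₁ × p₂)/|p₁ × p₂|.
Here n̂_z ≈ -0.647; the vertex latitude is φ_max = arccos|n̂_z| ≈ 49.7°.
Check via Clairaut: cos φ_max = |cos φ₁| · sin C = cos(39.9°)·sin(57.4°) ≈ 0.647, again giving ≈ 49.7°.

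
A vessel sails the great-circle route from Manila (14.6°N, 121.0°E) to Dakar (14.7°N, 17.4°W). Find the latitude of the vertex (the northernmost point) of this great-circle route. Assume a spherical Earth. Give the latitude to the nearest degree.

≈ 36°N

The great circle lies in the plane with unit normal n̂ = (p₁ × p₂)/|p₁ × p₂|.
Here n̂_z ≈ -0.805; the vertex latitude is φ_max = arccos|n̂_z| ≈ 36.4°.
Check via Clairaut: cos φ_max = |cos φ₁| · sin C = cos(14.6°)·sin(56.3°) ≈ 0.805, again giving ≈ 36.4°.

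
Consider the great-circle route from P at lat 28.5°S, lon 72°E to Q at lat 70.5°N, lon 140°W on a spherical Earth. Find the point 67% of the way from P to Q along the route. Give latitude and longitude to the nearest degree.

≈ lat 58°N, lon 100°E

Write both endpoints as unit vectors p₁, p₂ with components (cos φ cos λ, cos φ sin λ, sin φ).
The central angle between the endpoints is δ = arccos(p₁·p₂) ≈ 2.344 rad (134.3°).
Interpolate at f = 0.67 with slerp weights a = sin((1−f)δ)/sin δ ≈ 0.976, b = sin(fδ)/sin δ ≈ 1.398.
p = a·p₁ + b·p₂ ≈ (-0.092, 0.516, 0.851); φ = arcsin(p_z) ≈ 58.37°, λ = atan2(p_y, p_x) ≈ 100.12°.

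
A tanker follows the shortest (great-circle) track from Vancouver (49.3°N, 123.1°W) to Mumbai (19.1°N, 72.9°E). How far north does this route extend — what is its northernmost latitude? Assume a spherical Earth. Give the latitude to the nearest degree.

≈ 80°N

The great circle lies in the plane with unit normal n̂ = (p₁ × p₂)/|p₁ × p₂|.
Here n̂_z ≈ -0.181; the vertex latitude is φ_max = arccos|n̂_z| ≈ 79.6°.
Check via Clairaut: cos φ_max = |cos φ₁| · sin C = cos(49.3°)·sin(16.1°) ≈ 0.181, again giving ≈ 79.6°.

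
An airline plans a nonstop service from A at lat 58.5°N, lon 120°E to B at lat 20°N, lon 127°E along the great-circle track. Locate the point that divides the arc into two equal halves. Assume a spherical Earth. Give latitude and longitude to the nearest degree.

The haversine formula gives a central angle δ ≈ 0.678 rad (38.8°) between the endpoints.
Interpolate at f = 1/2 with slerp weights a = sin((1−f)δ)/sin δ ≈ 0.530, b = sin(fδ)/sin δ ≈ 0.530.
p = a·p₁ + b·p₂ ≈ (-0.438, 0.638, 0.633); φ = arcsin(p_z) ≈ 39.30°, λ = atan2(p_y, p_x) ≈ 124.50°.

≈ lat 39°N, lon 124°E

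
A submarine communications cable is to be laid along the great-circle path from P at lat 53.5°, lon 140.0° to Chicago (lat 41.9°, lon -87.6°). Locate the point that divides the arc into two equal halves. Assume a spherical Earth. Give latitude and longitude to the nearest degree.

The haversine formula gives a central angle δ ≈ 1.330 rad (76.2°) between the endpoints.
Interpolate at f = 1/2 with slerp weights a = sin((1−f)δ)/sin δ ≈ 0.635, b = sin(fδ)/sin δ ≈ 0.635.
p = a·p₁ + b·p₂ ≈ (-0.270, -0.230, 0.935); φ = arcsin(p_z) ≈ 69.25°, λ = atan2(p_y, p_x) ≈ -139.60°.

≈ lat 69°, lon -140°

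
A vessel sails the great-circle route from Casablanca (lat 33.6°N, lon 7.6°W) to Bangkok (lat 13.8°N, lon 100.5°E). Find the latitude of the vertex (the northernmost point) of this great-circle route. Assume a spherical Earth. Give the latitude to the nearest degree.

≈ 39°N

The great circle lies in the plane with unit normal n̂ = (p₁ × p₂)/|p₁ × p₂|.
Here n̂_z ≈ +0.774; the vertex latitude is φ_max = arccos|n̂_z| ≈ 39.3°.
Check via Clairaut: cos φ_max = |cos φ₁| · sin C = cos(33.6°)·sin(68.4°) ≈ 0.774, again giving ≈ 39.3°.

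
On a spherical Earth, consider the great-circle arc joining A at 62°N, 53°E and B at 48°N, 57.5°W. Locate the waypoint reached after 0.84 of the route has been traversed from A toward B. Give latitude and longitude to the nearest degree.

≈ 55°N, 49°W

From cos δ = sin φ₁ sin φ₂ + cos φ₁ cos φ₂ cos Δλ, the central angle is δ ≈ 0.993 rad (56.9°).
Interpolate at f = 0.84 with slerp weights a = sin((1−f)δ)/sin δ ≈ 0.189, b = sin(fδ)/sin δ ≈ 0.884.
p = a·p₁ + b·p₂ ≈ (0.371, -0.428, 0.824); φ = arcsin(p_z) ≈ 55.48°, λ = atan2(p_y, p_x) ≈ -49.07°.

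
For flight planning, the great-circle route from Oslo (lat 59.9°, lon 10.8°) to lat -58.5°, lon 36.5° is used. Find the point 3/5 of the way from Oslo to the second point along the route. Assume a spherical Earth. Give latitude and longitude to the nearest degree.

From cos δ = sin φ₁ sin φ₂ + cos φ₁ cos φ₂ cos Δλ, the central angle is δ ≈ 2.096 rad (120.1°).
Interpolate at f = 3/5 with slerp weights a = sin((1−f)δ)/sin δ ≈ 0.860, b = sin(fδ)/sin δ ≈ 1.100.
p = a·p₁ + b·p₂ ≈ (0.885, 0.423, -0.194); φ = arcsin(p_z) ≈ -11.19°, λ = atan2(p_y, p_x) ≈ 25.51°.

≈ lat -11°, lon 26°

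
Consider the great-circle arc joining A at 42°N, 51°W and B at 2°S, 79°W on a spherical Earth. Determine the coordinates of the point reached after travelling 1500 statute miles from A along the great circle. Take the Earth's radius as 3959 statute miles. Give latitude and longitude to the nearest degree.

≈ 24°N, 65°W

From cos δ = sin φ₁ sin φ₂ + cos φ₁ cos φ₂ cos Δλ, the central angle is δ ≈ 0.886 rad (50.8°). The total great-circle distance is δ·R ≈ 0.886 × 3959 ≈ 3508 mi, so the target fraction is f = 1500/3508 ≈ 0.428.
Interpolate at f ≈ 0.428 with slerp weights a = sin((1−f)δ)/sin δ ≈ 0.627, b = sin(fδ)/sin δ ≈ 0.477.
p = a·p₁ + b·p₂ ≈ (0.384, -0.831, 0.403); φ = arcsin(p_z) ≈ 23.76°, λ = atan2(p_y, p_x) ≈ -65.17°.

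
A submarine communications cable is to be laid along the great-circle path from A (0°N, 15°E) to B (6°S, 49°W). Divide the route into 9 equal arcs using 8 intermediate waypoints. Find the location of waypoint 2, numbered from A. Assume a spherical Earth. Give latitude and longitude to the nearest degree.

From cos δ = sin φ₁ sin φ₂ + cos φ₁ cos φ₂ cos Δλ, the central angle is δ ≈ 1.120 rad (64.2°).
Interpolate at f = 2/9 with slerp weights a = sin((1−f)δ)/sin δ ≈ 0.850, b = sin(fδ)/sin δ ≈ 0.274.
p = a·p₁ + b·p₂ ≈ (0.999, 0.015, -0.029); φ = arcsin(p_z) ≈ -1.64°, λ = atan2(p_y, p_x) ≈ 0.84°.

≈ (2°S, 1°E)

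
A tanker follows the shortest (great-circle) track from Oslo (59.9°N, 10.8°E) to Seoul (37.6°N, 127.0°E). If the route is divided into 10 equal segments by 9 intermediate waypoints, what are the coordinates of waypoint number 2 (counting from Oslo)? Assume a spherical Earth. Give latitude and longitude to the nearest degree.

≈ 67°N, 38°E

Convert each endpoint to a unit vector on the sphere (x = cos φ cos λ, y = cos φ sin λ, z = sin φ).
The central angle between the endpoints is δ = arccos(p₁·p₂) ≈ 1.211 rad (69.4°).
Interpolate at f = 2/10 with slerp weights a = sin((1−f)δ)/sin δ ≈ 0.881, b = sin(fδ)/sin δ ≈ 0.256.
p = a·p₁ + b·p₂ ≈ (0.312, 0.245, 0.918); φ = arcsin(p_z) ≈ 66.65°, λ = atan2(p_y, p_x) ≈ 38.16°.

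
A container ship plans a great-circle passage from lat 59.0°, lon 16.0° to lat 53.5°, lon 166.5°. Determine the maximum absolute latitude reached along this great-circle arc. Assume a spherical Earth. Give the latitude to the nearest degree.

The great circle lies in the plane with unit normal n̂ = (p₁ × p₂)/|p₁ × p₂|.
Here n̂_z ≈ +0.166; the vertex latitude is φ_max = arccos|n̂_z| ≈ 80.4°.
Check via Clairaut: cos φ_max = |cos φ₁| · sin C = cos(59.0°)·sin(18.9°) ≈ 0.166, again giving ≈ 80.4°.

≈ 80°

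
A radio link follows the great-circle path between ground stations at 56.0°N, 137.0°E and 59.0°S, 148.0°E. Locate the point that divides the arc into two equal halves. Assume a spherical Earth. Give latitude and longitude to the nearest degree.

Convert each endpoint to a unit vector on the sphere (x = cos φ cos λ, y = cos φ sin λ, z = sin φ).
The central angle between the endpoints is δ = arccos(p₁·p₂) ≈ 2.013 rad (115.3°).
Interpolate at f = 1/2 with slerp weights a = sin((1−f)δ)/sin δ ≈ 0.935, b = sin(fδ)/sin δ ≈ 0.935.
p = a·p₁ + b·p₂ ≈ (-0.791, 0.612, -0.026); φ = arcsin(p_z) ≈ -1.51°, λ = atan2(p_y, p_x) ≈ 142.27°.

≈ 2°S, 142°E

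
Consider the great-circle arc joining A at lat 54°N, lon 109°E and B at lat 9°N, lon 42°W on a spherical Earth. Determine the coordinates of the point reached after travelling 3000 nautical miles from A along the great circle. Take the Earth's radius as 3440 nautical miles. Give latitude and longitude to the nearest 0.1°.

Convert each endpoint to a unit vector on the sphere (x = cos φ cos λ, y = cos φ sin λ, z = sin φ).
The central angle between the endpoints is δ = arccos(p₁·p₂) ≈ 1.962 rad (112.4°). The total great-circle distance is δ·R ≈ 1.962 × 3440 ≈ 6749 nmi, so the target fraction is f = 3000/6749 ≈ 0.445.
Interpolate at f ≈ 0.445 with slerp weights a = sin((1−f)δ)/sin δ ≈ 0.959, b = sin(fδ)/sin δ ≈ 0.828.
p = a·p₁ + b·p₂ ≈ (0.424, -0.014, 0.905); φ = arcsin(p_z) ≈ 64.87°, λ = atan2(p_y, p_x) ≈ -1.95°.

≈ lat 64.9°N, lon 1.9°W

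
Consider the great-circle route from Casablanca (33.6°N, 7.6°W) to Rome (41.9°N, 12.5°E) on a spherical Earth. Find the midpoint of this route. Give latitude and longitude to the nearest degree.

Convert each endpoint to a unit vector on the sphere (x = cos φ cos λ, y = cos φ sin λ, z = sin φ).
The central angle between the endpoints is δ = arccos(p₁·p₂) ≈ 0.312 rad (17.9°).
Interpolate at f = 1/2 with slerp weights a = sin((1−f)δ)/sin δ ≈ 0.506, b = sin(fδ)/sin δ ≈ 0.506.
p = a·p₁ + b·p₂ ≈ (0.786, 0.026, 0.618); φ = arcsin(p_z) ≈ 38.18°, λ = atan2(p_y, p_x) ≈ 1.88°.

≈ (38°N, 2°E)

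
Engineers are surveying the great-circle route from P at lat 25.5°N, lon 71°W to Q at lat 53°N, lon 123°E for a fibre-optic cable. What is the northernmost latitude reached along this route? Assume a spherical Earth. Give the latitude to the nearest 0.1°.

The great circle lies in the plane with unit normal n̂ = (p₁ × p₂)/|p₁ × p₂|.
Here n̂_z ≈ -0.134; the vertex latitude is φ_max = arccos|n̂_z| ≈ 82.3°.
Check via Clairaut: cos φ_max = |cos φ₁| · sin C = cos(25.5°)·sin(8.5°) ≈ 0.134, again giving ≈ 82.3°.

≈ 82.3°N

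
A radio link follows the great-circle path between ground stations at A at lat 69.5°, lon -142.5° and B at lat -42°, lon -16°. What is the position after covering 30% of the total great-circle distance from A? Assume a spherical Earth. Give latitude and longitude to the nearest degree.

Convert each endpoint to a unit vector on the sphere (x = cos φ cos λ, y = cos φ sin λ, z = sin φ).
The central angle between the endpoints is δ = arccos(p₁·p₂) ≈ 2.468 rad (141.4°).
Interpolate at f = 0.30 with slerp weights a = sin((1−f)δ)/sin δ ≈ 1.583, b = sin(fδ)/sin δ ≈ 1.081.
p = a·p₁ + b·p₂ ≈ (0.333, -0.559, 0.760); φ = arcsin(p_z) ≈ 49.42°, λ = atan2(p_y, p_x) ≈ -59.25°.

≈ lat 49°, lon -59°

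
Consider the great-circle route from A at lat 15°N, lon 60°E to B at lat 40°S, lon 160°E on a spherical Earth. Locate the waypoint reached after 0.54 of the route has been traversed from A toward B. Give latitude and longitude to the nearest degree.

Convert each endpoint to a unit vector on the sphere (x = cos φ cos λ, y = cos φ sin λ, z = sin φ).
The central angle between the endpoints is δ = arccos(p₁·p₂) ≈ 1.870 rad (107.1°).
Interpolate at f = 0.54 with slerp weights a = sin((1−f)δ)/sin δ ≈ 0.793, b = sin(fδ)/sin δ ≈ 0.886.
p = a·p₁ + b·p₂ ≈ (-0.255, 0.896, -0.364); φ = arcsin(p_z) ≈ -21.36°, λ = atan2(p_y, p_x) ≈ 105.88°.

≈ lat 21°S, lon 106°E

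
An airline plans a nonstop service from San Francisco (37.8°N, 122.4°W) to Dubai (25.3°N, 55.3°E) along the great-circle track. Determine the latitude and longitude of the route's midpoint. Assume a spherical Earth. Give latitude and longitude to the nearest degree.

From cos δ = sin φ₁ sin φ₂ + cos φ₁ cos φ₂ cos Δλ, the central angle is δ ≈ 2.040 rad (116.9°).
Interpolate at f = 1/2 with slerp weights a = sin((1−f)δ)/sin δ ≈ 0.955, b = sin(fδ)/sin δ ≈ 0.955.
p = a·p₁ + b·p₂ ≈ (0.087, 0.073, 0.994); φ = arcsin(p_z) ≈ 83.48°, λ = atan2(p_y, p_x) ≈ 39.83°.

≈ (83°N, 40°E)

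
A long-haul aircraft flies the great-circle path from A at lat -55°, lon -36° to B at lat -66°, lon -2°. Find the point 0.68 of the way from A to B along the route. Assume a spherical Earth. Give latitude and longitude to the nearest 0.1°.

≈ lat -63.5°, lon -15.5°

Write both endpoints as unit vectors p₁, p₂ with components (cos φ cos λ, cos φ sin λ, sin φ).
The central angle between the endpoints is δ = arccos(p₁·p₂) ≈ 0.343 rad (19.7°).
Interpolate at f = 0.68 with slerp weights a = sin((1−f)δ)/sin δ ≈ 0.326, b = sin(fδ)/sin δ ≈ 0.687.
p = a·p₁ + b·p₂ ≈ (0.430, -0.120, -0.895); φ = arcsin(p_z) ≈ -63.46°, λ = atan2(p_y, p_x) ≈ -15.52°.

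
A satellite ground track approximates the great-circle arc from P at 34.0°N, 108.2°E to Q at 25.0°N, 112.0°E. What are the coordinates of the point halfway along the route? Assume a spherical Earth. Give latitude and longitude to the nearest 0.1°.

Convert each endpoint to a unit vector on the sphere (x = cos φ cos λ, y = cos φ sin λ, z = sin φ).
The central angle between the endpoints is δ = arccos(p₁·p₂) ≈ 0.167 rad (9.6°).
Interpolate at f = 1/2 with slerp weights a = sin((1−f)δ)/sin δ ≈ 0.502, b = sin(fδ)/sin δ ≈ 0.502.
p = a·p₁ + b·p₂ ≈ (-0.300, 0.817, 0.493); φ = arcsin(p_z) ≈ 29.51°, λ = atan2(p_y, p_x) ≈ 110.18°.

≈ 29.5°N, 110.2°E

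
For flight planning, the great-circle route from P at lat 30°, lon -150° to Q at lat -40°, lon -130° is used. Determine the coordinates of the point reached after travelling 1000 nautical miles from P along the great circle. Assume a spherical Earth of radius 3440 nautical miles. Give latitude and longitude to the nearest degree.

Convert each endpoint to a unit vector on the sphere (x = cos φ cos λ, y = cos φ sin λ, z = sin φ).
The central angle between the endpoints is δ = arccos(p₁·p₂) ≈ 1.264 rad (72.4°). The total great-circle distance is δ·R ≈ 1.264 × 3440 ≈ 4348 nmi, so the target fraction is f = 1000/4348 ≈ 0.230.
Interpolate at f ≈ 0.230 with slerp weights a = sin((1−f)δ)/sin δ ≈ 0.867, b = sin(fδ)/sin δ ≈ 0.301.
p = a·p₁ + b·p₂ ≈ (-0.798, -0.552, 0.240); φ = arcsin(p_z) ≈ 13.91°, λ = atan2(p_y, p_x) ≈ -145.35°.

≈ lat 14°, lon -145°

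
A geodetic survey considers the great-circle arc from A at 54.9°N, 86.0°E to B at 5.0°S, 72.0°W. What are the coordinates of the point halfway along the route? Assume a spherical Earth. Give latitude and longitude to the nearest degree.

Convert each endpoint to a unit vector on the sphere (x = cos φ cos λ, y = cos φ sin λ, z = sin φ).
The central angle between the endpoints is δ = arccos(p₁·p₂) ≈ 2.217 rad (127.0°).
Interpolate at f = 1/2 with slerp weights a = sin((1−f)δ)/sin δ ≈ 1.121, b = sin(fδ)/sin δ ≈ 1.121.
p = a·p₁ + b·p₂ ≈ (0.390, -0.419, 0.820); φ = arcsin(p_z) ≈ 55.06°, λ = atan2(p_y, p_x) ≈ -47.05°.

≈ 55°N, 47°W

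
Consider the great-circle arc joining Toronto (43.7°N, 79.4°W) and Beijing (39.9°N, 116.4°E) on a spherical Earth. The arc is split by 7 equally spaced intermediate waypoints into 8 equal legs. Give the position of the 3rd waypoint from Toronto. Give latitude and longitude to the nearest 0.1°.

≈ 76.8°N, 111.8°W

From cos δ = sin φ₁ sin φ₂ + cos φ₁ cos φ₂ cos Δλ, the central angle is δ ≈ 1.661 rad (95.2°).
Interpolate at f = 3/8 with slerp weights a = sin((1−f)δ)/sin δ ≈ 0.865, b = sin(fδ)/sin δ ≈ 0.586.
p = a·p₁ + b·p₂ ≈ (-0.085, -0.212, 0.974); φ = arcsin(p_z) ≈ 76.79°, λ = atan2(p_y, p_x) ≈ -111.79°.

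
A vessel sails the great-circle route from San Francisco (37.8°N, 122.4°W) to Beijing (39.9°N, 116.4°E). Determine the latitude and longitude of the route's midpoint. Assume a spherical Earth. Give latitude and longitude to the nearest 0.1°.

≈ 58.6°N, 178.5°E

Write both endpoints as unit vectors p₁, p₂ with components (cos φ cos λ, cos φ sin λ, sin φ).
The central angle between the endpoints is δ = arccos(p₁·p₂) ≈ 1.492 rad (85.5°).
Interpolate at f = 1/2 with slerp weights a = sin((1−f)δ)/sin δ ≈ 0.681, b = sin(fδ)/sin δ ≈ 0.681.
p = a·p₁ + b·p₂ ≈ (-0.520, 0.014, 0.854); φ = arcsin(p_z) ≈ 58.63°, λ = atan2(p_y, p_x) ≈ 178.50°.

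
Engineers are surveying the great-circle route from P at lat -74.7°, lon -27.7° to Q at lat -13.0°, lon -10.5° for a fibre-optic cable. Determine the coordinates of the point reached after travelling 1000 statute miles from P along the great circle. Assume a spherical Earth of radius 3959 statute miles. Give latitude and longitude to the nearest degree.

≈ lat -61°, lon -18°

The haversine formula gives a central angle δ ≈ 1.090 rad (62.4°) between the endpoints. The total great-circle distance is δ·R ≈ 1.090 × 3959 ≈ 4315 mi, so the target fraction is f = 1000/4315 ≈ 0.232.
Interpolate at f ≈ 0.232 with slerp weights a = sin((1−f)δ)/sin δ ≈ 0.838, b = sin(fδ)/sin δ ≈ 0.282.
p = a·p₁ + b·p₂ ≈ (0.466, -0.153, -0.872); φ = arcsin(p_z) ≈ -60.64°, λ = atan2(p_y, p_x) ≈ -18.16°.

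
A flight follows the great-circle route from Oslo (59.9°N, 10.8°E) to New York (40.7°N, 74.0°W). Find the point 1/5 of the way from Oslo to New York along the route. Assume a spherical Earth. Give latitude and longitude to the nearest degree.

Convert each endpoint to a unit vector on the sphere (x = cos φ cos λ, y = cos φ sin λ, z = sin φ).
The central angle between the endpoints is δ = arccos(p₁·p₂) ≈ 0.929 rad (53.2°).
Interpolate at f = 1/5 with slerp weights a = sin((1−f)δ)/sin δ ≈ 0.845, b = sin(fδ)/sin δ ≈ 0.231.
p = a·p₁ + b·p₂ ≈ (0.464, -0.089, 0.881); φ = arcsin(p_z) ≈ 61.79°, λ = atan2(p_y, p_x) ≈ -10.81°.

≈ 62°N, 11°W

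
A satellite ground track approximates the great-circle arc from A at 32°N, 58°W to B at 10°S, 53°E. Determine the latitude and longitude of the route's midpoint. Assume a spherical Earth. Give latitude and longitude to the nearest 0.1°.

≈ 18.8°N, 3.7°E

Convert each endpoint to a unit vector on the sphere (x = cos φ cos λ, y = cos φ sin λ, z = sin φ).
The central angle between the endpoints is δ = arccos(p₁·p₂) ≈ 1.973 rad (113.0°).
Interpolate at f = 1/2 with slerp weights a = sin((1−f)δ)/sin δ ≈ 0.906, b = sin(fδ)/sin δ ≈ 0.906.
p = a·p₁ + b·p₂ ≈ (0.944, 0.061, 0.323); φ = arcsin(p_z) ≈ 18.84°, λ = atan2(p_y, p_x) ≈ 3.70°.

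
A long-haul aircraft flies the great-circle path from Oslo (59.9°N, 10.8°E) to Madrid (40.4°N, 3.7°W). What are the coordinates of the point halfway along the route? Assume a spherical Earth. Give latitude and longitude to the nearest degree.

≈ (50°N, 2°E)

Write both endpoints as unit vectors p₁, p₂ with components (cos φ cos λ, cos φ sin λ, sin φ).
The central angle between the endpoints is δ = arccos(p₁·p₂) ≈ 0.375 rad (21.5°).
Interpolate at f = 1/2 with slerp weights a = sin((1−f)δ)/sin δ ≈ 0.509, b = sin(fδ)/sin δ ≈ 0.509.
p = a·p₁ + b·p₂ ≈ (0.637, 0.023, 0.770); φ = arcsin(p_z) ≈ 50.37°, λ = atan2(p_y, p_x) ≈ 2.05°.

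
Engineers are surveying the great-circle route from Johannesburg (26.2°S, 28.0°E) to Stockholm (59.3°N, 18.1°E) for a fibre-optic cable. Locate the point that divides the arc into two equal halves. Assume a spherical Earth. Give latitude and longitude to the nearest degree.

≈ 17°N, 24°E

From cos δ = sin φ₁ sin φ₂ + cos φ₁ cos φ₂ cos Δλ, the central angle is δ ≈ 1.499 rad (85.9°).
Interpolate at f = 1/2 with slerp weights a = sin((1−f)δ)/sin δ ≈ 0.683, b = sin(fδ)/sin δ ≈ 0.683.
p = a·p₁ + b·p₂ ≈ (0.873, 0.396, 0.286); φ = arcsin(p_z) ≈ 16.60°, λ = atan2(p_y, p_x) ≈ 24.41°.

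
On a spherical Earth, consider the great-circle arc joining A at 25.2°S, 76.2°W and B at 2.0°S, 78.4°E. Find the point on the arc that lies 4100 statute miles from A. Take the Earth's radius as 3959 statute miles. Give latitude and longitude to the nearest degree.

≈ 49°S, 5°W

From cos δ = sin φ₁ sin φ₂ + cos φ₁ cos φ₂ cos Δλ, the central angle is δ ≈ 2.501 rad (143.3°). The total great-circle distance is δ·R ≈ 2.501 × 3959 ≈ 9903 mi, so the target fraction is f = 4100/9903 ≈ 0.414.
Interpolate at f ≈ 0.414 with slerp weights a = sin((1−f)δ)/sin δ ≈ 1.665, b = sin(fδ)/sin δ ≈ 1.440.
p = a·p₁ + b·p₂ ≈ (0.649, -0.053, -0.759); φ = arcsin(p_z) ≈ -49.39°, λ = atan2(p_y, p_x) ≈ -4.69°.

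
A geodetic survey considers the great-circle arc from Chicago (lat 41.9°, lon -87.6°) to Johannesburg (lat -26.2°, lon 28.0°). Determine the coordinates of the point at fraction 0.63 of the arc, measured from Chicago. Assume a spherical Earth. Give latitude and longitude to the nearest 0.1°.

Write both endpoints as unit vectors p₁, p₂ with components (cos φ cos λ, cos φ sin λ, sin φ).
The central angle between the endpoints is δ = arccos(p₁·p₂) ≈ 2.194 rad (125.7°).
Interpolate at f = 0.63 with slerp weights a = sin((1−f)δ)/sin δ ≈ 0.893, b = sin(fδ)/sin δ ≈ 1.209.
p = a·p₁ + b·p₂ ≈ (0.986, -0.155, 0.063); φ = arcsin(p_z) ≈ 3.59°, λ = atan2(p_y, p_x) ≈ -8.92°.

≈ lat 3.6°, lon -8.9°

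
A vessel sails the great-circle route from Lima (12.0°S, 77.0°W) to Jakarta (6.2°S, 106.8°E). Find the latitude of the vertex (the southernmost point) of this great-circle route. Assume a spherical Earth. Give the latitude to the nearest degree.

≈ 78°S

The great circle lies in the plane with unit normal n̂ = (p₁ × p₂)/|p₁ × p₂|.
Here n̂_z ≈ -0.202; the vertex latitude is φ_max = arccos|n̂_z| ≈ 78.3°.
Check via Clairaut: cos φ_max = |cos φ₁| · sin C = cos(12.0°)·sin(168.1°) ≈ 0.202, again giving ≈ 78.3°.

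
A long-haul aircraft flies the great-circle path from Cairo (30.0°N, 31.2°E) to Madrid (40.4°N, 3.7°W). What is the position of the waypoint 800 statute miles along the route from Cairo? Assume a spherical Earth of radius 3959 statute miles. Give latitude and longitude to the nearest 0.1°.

≈ 35.2°N, 18.9°E

Convert each endpoint to a unit vector on the sphere (x = cos φ cos λ, y = cos φ sin λ, z = sin φ).
The central angle between the endpoints is δ = arccos(p₁·p₂) ≈ 0.526 rad (30.1°). The total great-circle distance is δ·R ≈ 0.526 × 3959 ≈ 2081 mi, so the target fraction is f = 800/2081 ≈ 0.384.
Interpolate at f ≈ 0.384 with slerp weights a = sin((1−f)δ)/sin δ ≈ 0.634, b = sin(fδ)/sin δ ≈ 0.400.
p = a·p₁ + b·p₂ ≈ (0.773, 0.265, 0.576); φ = arcsin(p_z) ≈ 35.17°, λ = atan2(p_y, p_x) ≈ 18.89°.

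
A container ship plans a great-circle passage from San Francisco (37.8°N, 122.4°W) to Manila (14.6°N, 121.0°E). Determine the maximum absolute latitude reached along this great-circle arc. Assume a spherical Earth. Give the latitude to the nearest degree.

≈ 46°N

The great circle lies in the plane with unit normal n̂ = (p₁ × p₂)/|p₁ × p₂|.
Here n̂_z ≈ -0.696; the vertex latitude is φ_max = arccos|n̂_z| ≈ 45.9°.
Check via Clairaut: cos φ_max = |cos φ₁| · sin C = cos(37.8°)·sin(61.8°) ≈ 0.696, again giving ≈ 45.9°.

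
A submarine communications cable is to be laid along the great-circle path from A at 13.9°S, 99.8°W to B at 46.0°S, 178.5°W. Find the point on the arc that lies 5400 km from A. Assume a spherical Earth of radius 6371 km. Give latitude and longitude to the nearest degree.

Convert each endpoint to a unit vector on the sphere (x = cos φ cos λ, y = cos φ sin λ, z = sin φ).
The central angle between the endpoints is δ = arccos(p₁·p₂) ≈ 1.261 rad (72.2°). The total great-circle distance is δ·R ≈ 1.261 × 6371 ≈ 8033 km, so the target fraction is f = 5400/8033 ≈ 0.672.
Interpolate at f ≈ 0.672 with slerp weights a = sin((1−f)δ)/sin δ ≈ 0.422, b = sin(fδ)/sin δ ≈ 0.787.
p = a·p₁ + b·p₂ ≈ (-0.616, -0.418, -0.668); φ = arcsin(p_z) ≈ -41.88°, λ = atan2(p_y, p_x) ≈ -145.87°.

≈ 42°S, 146°W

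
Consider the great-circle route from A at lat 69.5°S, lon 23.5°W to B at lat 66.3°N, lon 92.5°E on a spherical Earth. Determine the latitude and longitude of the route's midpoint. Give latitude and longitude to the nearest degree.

Write both endpoints as unit vectors p₁, p₂ with components (cos φ cos λ, cos φ sin λ, sin φ).
The central angle between the endpoints is δ = arccos(p₁·p₂) ≈ 2.737 rad (156.8°).
Interpolate at f = 1/2 with slerp weights a = sin((1−f)δ)/sin δ ≈ 2.490, b = sin(fδ)/sin δ ≈ 2.490.
p = a·p₁ + b·p₂ ≈ (0.756, 0.652, -0.052); φ = arcsin(p_z) ≈ -3.00°, λ = atan2(p_y, p_x) ≈ 40.78°.

≈ lat 3°S, lon 41°E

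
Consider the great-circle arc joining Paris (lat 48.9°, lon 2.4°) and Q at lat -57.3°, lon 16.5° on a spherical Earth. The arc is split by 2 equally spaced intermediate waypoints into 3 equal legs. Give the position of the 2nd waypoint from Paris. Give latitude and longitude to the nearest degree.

≈ lat -22°, lon 10°

Convert each endpoint to a unit vector on the sphere (x = cos φ cos λ, y = cos φ sin λ, z = sin φ).
The central angle between the endpoints is δ = arccos(p₁·p₂) ≈ 1.865 rad (106.8°).
Interpolate at f = 2/3 with slerp weights a = sin((1−f)δ)/sin δ ≈ 0.608, b = sin(fδ)/sin δ ≈ 0.989.
p = a·p₁ + b·p₂ ≈ (0.912, 0.169, -0.374); φ = arcsin(p_z) ≈ -21.96°, λ = atan2(p_y, p_x) ≈ 10.47°.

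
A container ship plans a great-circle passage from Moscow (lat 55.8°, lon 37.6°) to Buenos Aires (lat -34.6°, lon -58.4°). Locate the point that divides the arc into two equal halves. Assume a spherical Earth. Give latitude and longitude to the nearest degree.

The haversine formula gives a central angle δ ≈ 2.115 rad (121.2°) between the endpoints.
Interpolate at f = 1/2 with slerp weights a = sin((1−f)δ)/sin δ ≈ 1.019, b = sin(fδ)/sin δ ≈ 1.019.
p = a·p₁ + b·p₂ ≈ (0.893, -0.365, 0.264); φ = arcsin(p_z) ≈ 15.31°, λ = atan2(p_y, p_x) ≈ -22.22°.

≈ lat 15°, lon -22°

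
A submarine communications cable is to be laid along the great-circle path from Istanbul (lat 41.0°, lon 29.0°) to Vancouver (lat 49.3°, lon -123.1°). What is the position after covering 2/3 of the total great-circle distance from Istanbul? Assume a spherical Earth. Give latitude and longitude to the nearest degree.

Write both endpoints as unit vectors p₁, p₂ with components (cos φ cos λ, cos φ sin λ, sin φ).
The central angle between the endpoints is δ = arccos(p₁·p₂) ≈ 1.508 rad (86.4°).
Interpolate at f = 2/3 with slerp weights a = sin((1−f)δ)/sin δ ≈ 0.483, b = sin(fδ)/sin δ ≈ 0.846.
p = a·p₁ + b·p₂ ≈ (0.017, -0.286, 0.958); φ = arcsin(p_z) ≈ 73.38°, λ = atan2(p_y, p_x) ≈ -86.52°.

≈ lat 73°, lon -87°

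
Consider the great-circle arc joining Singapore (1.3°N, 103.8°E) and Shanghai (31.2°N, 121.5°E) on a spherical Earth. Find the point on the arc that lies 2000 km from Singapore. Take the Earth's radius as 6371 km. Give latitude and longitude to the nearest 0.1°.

The haversine formula gives a central angle δ ≈ 0.598 rad (34.3°) between the endpoints. The total great-circle distance is δ·R ≈ 0.598 × 6371 ≈ 3810 km, so the target fraction is f = 2000/3810 ≈ 0.525.
Interpolate at f ≈ 0.525 with slerp weights a = sin((1−f)δ)/sin δ ≈ 0.498, b = sin(fδ)/sin δ ≈ 0.548.
p = a·p₁ + b·p₂ ≈ (-0.364, 0.883, 0.295); φ = arcsin(p_z) ≈ 17.18°, λ = atan2(p_y, p_x) ≈ 112.39°.

≈ 17.2°N, 112.4°E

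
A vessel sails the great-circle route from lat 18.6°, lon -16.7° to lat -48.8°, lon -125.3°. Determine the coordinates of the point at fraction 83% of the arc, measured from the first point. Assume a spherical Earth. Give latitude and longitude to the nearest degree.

From cos δ = sin φ₁ sin φ₂ + cos φ₁ cos φ₂ cos Δλ, the central angle is δ ≈ 2.025 rad (116.0°).
Interpolate at f = 0.83 with slerp weights a = sin((1−f)δ)/sin δ ≈ 0.376, b = sin(fδ)/sin δ ≈ 1.106.
p = a·p₁ + b·p₂ ≈ (-0.080, -0.697, -0.713); φ = arcsin(p_z) ≈ -45.44°, λ = atan2(p_y, p_x) ≈ -96.55°.

≈ lat -45°, lon -97°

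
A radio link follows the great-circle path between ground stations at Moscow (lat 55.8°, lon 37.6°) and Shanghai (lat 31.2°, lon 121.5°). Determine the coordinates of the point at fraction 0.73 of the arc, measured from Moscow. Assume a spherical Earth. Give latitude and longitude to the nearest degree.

≈ lat 43°, lon 107°

The haversine formula gives a central angle δ ≈ 1.071 rad (61.3°) between the endpoints.
Interpolate at f = 0.73 with slerp weights a = sin((1−f)δ)/sin δ ≈ 0.325, b = sin(fδ)/sin δ ≈ 0.803.
p = a·p₁ + b·p₂ ≈ (-0.214, 0.697, 0.685); φ = arcsin(p_z) ≈ 43.20°, λ = atan2(p_y, p_x) ≈ 107.08°.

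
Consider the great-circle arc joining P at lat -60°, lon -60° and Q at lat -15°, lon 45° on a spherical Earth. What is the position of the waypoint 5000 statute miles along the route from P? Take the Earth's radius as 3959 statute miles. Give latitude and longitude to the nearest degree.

From cos δ = sin φ₁ sin φ₂ + cos φ₁ cos φ₂ cos Δλ, the central angle is δ ≈ 1.471 rad (84.3°). The total great-circle distance is δ·R ≈ 1.471 × 3959 ≈ 5826 mi, so the target fraction is f = 5000/5826 ≈ 0.858.
Interpolate at f ≈ 0.858 with slerp weights a = sin((1−f)δ)/sin δ ≈ 0.208, b = sin(fδ)/sin δ ≈ 0.958.
p = a·p₁ + b·p₂ ≈ (0.706, 0.564, -0.428); φ = arcsin(p_z) ≈ -25.34°, λ = atan2(p_y, p_x) ≈ 38.62°.

≈ lat -25°, lon 39°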